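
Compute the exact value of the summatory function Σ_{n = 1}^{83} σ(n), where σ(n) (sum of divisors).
Σ_{n ≤ 83} σ(n) = 5645

Compute σ(n) for each 1 ≤ n ≤ 83: σ(1) = 1, σ(2) = 3, σ(3) = 4, σ(4) = 7, σ(5) = 6, σ(6) = 12, σ(7) = 8, σ(8) = 15, σ(9) = 13, σ(10) = 18, σ(11) = 12, σ(12) = 28, σ(13) = 14, σ(14) = 24, σ(15) = 24, σ(16) = 31, σ(17) = 18, σ(18) = 39, σ(19) = 20, σ(20) = 42, σ(21) = 32, σ(22) = 36, σ(23) = 24, σ(24) = 60, σ(25) = 31, σ(26) = 42, σ(27) = 40, σ(28) = 56, σ(29) = 30, σ(30) = 72, σ(31) = 32, σ(32) = 63, σ(33) = 48, σ(34) = 54, σ(35) = 48, σ(36) = 91, σ(37) = 38, σ(38) = 60, σ(39) = 56, σ(40) = 90, σ(41) = 42, σ(42) = 96, σ(43) = 44, σ(44) = 84, σ(45) = 78, σ(46) = 72, σ(47) = 48, σ(48) = 124, σ(49) = 57, σ(50) = 93, σ(51) = 72, σ(52) = 98, σ(53) = 54, σ(54) = 120, σ(55) = 72, σ(56) = 120, σ(57) = 80, σ(58) = 90, σ(59) = 60, σ(60) = 168, σ(61) = 62, σ(62) = 96, σ(63) = 104, σ(64) = 127, σ(65) = 84, σ(66) = 144, σ(67) = 68, σ(68) = 126, σ(69) = 96, σ(70) = 144, σ(71) = 72, σ(72) = 195, σ(73) = 74, σ(74) = 114, σ(75) = 124, σ(76) = 140, σ(77) = 96, σ(78) = 168, σ(79) = 80, σ(80) = 186, σ(81) = 121, σ(82) = 126, σ(83) = 84. Summing all 83 values: 5645. (Average order: Σ_{n ≤ x} σ(n) ~ (π²/12) x². For x = 83, (π²/12)·83² ≈ 5665.98.)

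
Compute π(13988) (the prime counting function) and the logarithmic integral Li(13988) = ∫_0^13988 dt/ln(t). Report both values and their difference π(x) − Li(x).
π(13988) = 1650;  Li(13988) ≈ 1671.00;  π(x) − Li(x) ≈ -21.00.

Direct count of primes ≤ 13988 gives π(13988) = 1650. Numerical evaluation of the logarithmic integral gives Li(13988) ≈ 1671.00. The difference π(x) − Li(x) ≈ -21.00 is typically negative for small/moderate x (Li(x) overestimates), though Littlewood's theorem shows this sign changes infinitely often.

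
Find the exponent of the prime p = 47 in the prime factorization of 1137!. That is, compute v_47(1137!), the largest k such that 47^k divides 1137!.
v_47(1137!) = 24

Legendre's formula: v_p(n!) = Σ_{k ≥ 1} ⌊n / p^k⌋. For p = 47, n = 1137, the terms are:
  ⌊1137/47^1⌋ = ⌊1137/47⌋ = 24
(the next term ⌊1137/47^2⌋ = 0, terminating the sum). Summing: v_47(1137!) = 24 = 24.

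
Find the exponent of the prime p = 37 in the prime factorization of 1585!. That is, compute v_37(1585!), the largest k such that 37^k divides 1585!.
v_37(1585!) = 43

Legendre's formula: v_p(n!) = Σ_{k ≥ 1} ⌊n / p^k⌋. For p = 37, n = 1585, the terms are:
  ⌊1585/37^1⌋ = ⌊1585/37⌋ = 42
  ⌊1585/37^2⌋ = ⌊1585/1369⌋ = 1
(the next term ⌊1585/37^3⌋ = 0, terminating the sum). Summing: v_37(1585!) = 42 + 1 = 43.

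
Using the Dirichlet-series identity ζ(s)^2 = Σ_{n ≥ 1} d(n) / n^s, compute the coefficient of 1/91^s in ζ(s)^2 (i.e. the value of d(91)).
d(91) = 4

ζ(s)^2 = (Σ 1/m^s)(Σ 1/k^s). The coefficient of 1/n^s in the product is the number of ordered pairs (m, k) with mk = n, which equals d(n). For n = 91, divisors are [1, 7, 13, 91], so d(91) = 4.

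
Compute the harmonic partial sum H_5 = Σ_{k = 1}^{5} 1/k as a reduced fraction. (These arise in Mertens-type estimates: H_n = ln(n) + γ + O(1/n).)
H_5 = 137/60

Direct summation: H_5 = 1 + 1/2 + ... + 1/5. The least common denominator is lcm(1, ..., 5) = 60; over this denominator the numerator is 60 + 30 + 20 + 15 + 12 = 137, so H_5 = 137/60 (already in lowest terms) ≈ 2.28333. (The PNT-adjacent estimate ln(5) + γ ≈ 2.18665 matches within O(1/n).)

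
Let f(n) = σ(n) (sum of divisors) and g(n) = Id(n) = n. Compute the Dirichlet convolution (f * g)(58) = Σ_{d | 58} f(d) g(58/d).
(σ * Id)(58) = 295

Divisors of 58: [1, 2, 29, 58]. For each d | 58:
  d = 1: σ(1) · Id(58/1) = 1 · 58 = 58
  d = 2: σ(2) · Id(58/2) = 3 · 29 = 87
  d = 29: σ(29) · Id(58/29) = 30 · 2 = 60
  d = 58: σ(58) · Id(58/58) = 90 · 1 = 90
Summing: (σ * Id)(58) = 58 + 87 + 60 + 90 = 295.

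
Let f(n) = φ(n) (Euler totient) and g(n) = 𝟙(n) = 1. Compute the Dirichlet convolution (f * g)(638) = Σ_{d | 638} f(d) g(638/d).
(φ * 𝟙)(638) = 638

Divisors of 638: [1, 2, 11, 22, 29, 58, 319, 638]. For each d | 638:
  d = 1: φ(1) · 𝟙(638/1) = 1 · 1 = 1
  d = 2: φ(2) · 𝟙(638/2) = 1 · 1 = 1
  d = 11: φ(11) · 𝟙(638/11) = 10 · 1 = 10
  d = 22: φ(22) · 𝟙(638/22) = 10 · 1 = 10
  d = 29: φ(29) · 𝟙(638/29) = 28 · 1 = 28
  d = 58: φ(58) · 𝟙(638/58) = 28 · 1 = 28
  d = 319: φ(319) · 𝟙(638/319) = 280 · 1 = 280
  d = 638: φ(638) · 𝟙(638/638) = 280 · 1 = 280
Summing: (φ * 𝟙)(638) = 1 + 1 + 10 + 10 + 28 + 28 + 280 + 280 = 638.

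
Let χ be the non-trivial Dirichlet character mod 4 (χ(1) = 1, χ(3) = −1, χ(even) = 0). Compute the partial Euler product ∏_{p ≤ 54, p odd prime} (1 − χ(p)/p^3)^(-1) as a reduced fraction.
∏ = 825131832927904152751703886265311831503045/851571808026684219819301170519057245405184

The odd primes p ≤ 54 are [3, 5, 7, 11, 13, 17, 19, 23, 29, 31, 37, 41, 43, 47, 53]. For each, χ(p) = 1 if p ≡ 1 mod 4, χ(p) = −1 if p ≡ 3 mod 4. Taking (1 − χ(p)/p^3)^(-1) = p^3/(p^3 − χ(p)): (1 − (-1)/3^3)^(-1) · (1 − (1)/5^3)^(-1) · (1 − (-1)/7^3)^(-1) · (1 − (-1)/11^3)^(-1) · (1 − (1)/13^3)^(-1) · (1 − (1)/17^3)^(-1) · (1 − (-1)/19^3)^(-1) · (1 − (-1)/23^3)^(-1) · (1 − (1)/29^3)^(-1) · (1 − (-1)/31^3)^(-1) · (1 − (1)/37^3)^(-1) · (1 − (1)/41^3)^(-1) · (1 − (-1)/43^3)^(-1) · (1 − (-1)/47^3)^(-1) · (1 − (1)/53^3)^(-1) = 825131832927904152751703886265311831503045/851571808026684219819301170519057245405184.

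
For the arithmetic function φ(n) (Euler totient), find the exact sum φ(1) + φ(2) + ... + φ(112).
Σ_{n ≤ 112} φ(n) = 3836

Compute φ(n) for each 1 ≤ n ≤ 112: φ(1) = 1, φ(2) = 1, φ(3) = 2, φ(4) = 2, φ(5) = 4, φ(6) = 2, φ(7) = 6, φ(8) = 4, φ(9) = 6, φ(10) = 4, φ(11) = 10, φ(12) = 4, φ(13) = 12, φ(14) = 6, φ(15) = 8, φ(16) = 8, φ(17) = 16, φ(18) = 6, φ(19) = 18, φ(20) = 8, φ(21) = 12, φ(22) = 10, φ(23) = 22, φ(24) = 8, φ(25) = 20, φ(26) = 12, φ(27) = 18, φ(28) = 12, φ(29) = 28, φ(30) = 8, φ(31) = 30, φ(32) = 16, φ(33) = 20, φ(34) = 16, φ(35) = 24, φ(36) = 12, φ(37) = 36, φ(38) = 18, φ(39) = 24, φ(40) = 16, φ(41) = 40, φ(42) = 12, φ(43) = 42, φ(44) = 20, φ(45) = 24, φ(46) = 22, φ(47) = 46, φ(48) = 16, φ(49) = 42, φ(50) = 20, φ(51) = 32, φ(52) = 24, φ(53) = 52, φ(54) = 18, φ(55) = 40, φ(56) = 24, φ(57) = 36, φ(58) = 28, φ(59) = 58, φ(60) = 16, φ(61) = 60, φ(62) = 30, φ(63) = 36, φ(64) = 32, φ(65) = 48, φ(66) = 20, φ(67) = 66, φ(68) = 32, φ(69) = 44, φ(70) = 24, φ(71) = 70, φ(72) = 24, φ(73) = 72, φ(74) = 36, φ(75) = 40, φ(76) = 36, φ(77) = 60, φ(78) = 24, φ(79) = 78, φ(80) = 32, φ(81) = 54, φ(82) = 40, φ(83) = 82, φ(84) = 24, φ(85) = 64, φ(86) = 42, φ(87) = 56, φ(88) = 40, φ(89) = 88, φ(90) = 24, φ(91) = 72, φ(92) = 44, φ(93) = 60, φ(94) = 46, φ(95) = 72, φ(96) = 32, φ(97) = 96, φ(98) = 42, φ(99) = 60, φ(100) = 40, φ(101) = 100, φ(102) = 32, φ(103) = 102, φ(104) = 48, φ(105) = 48, φ(106) = 52, φ(107) = 106, φ(108) = 36, φ(109) = 108, φ(110) = 40, φ(111) = 72, φ(112) = 48. Summing all 112 values: 3836. (Average order: Σ_{n ≤ x} φ(n) ~ (3/π²) x². For x = 112, (3/π²)·112² ≈ 3812.92.)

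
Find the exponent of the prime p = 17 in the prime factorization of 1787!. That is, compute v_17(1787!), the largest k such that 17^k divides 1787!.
v_17(1787!) = 111

Legendre's formula: v_p(n!) = Σ_{k ≥ 1} ⌊n / p^k⌋. For p = 17, n = 1787, the terms are:
  ⌊1787/17^1⌋ = ⌊1787/17⌋ = 105
  ⌊1787/17^2⌋ = ⌊1787/289⌋ = 6
(the next term ⌊1787/17^3⌋ = 0, terminating the sum). Summing: v_17(1787!) = 105 + 6 = 111.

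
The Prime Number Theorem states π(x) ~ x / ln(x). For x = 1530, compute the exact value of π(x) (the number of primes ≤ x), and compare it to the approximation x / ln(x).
π(1530) = 241;  x/ln(x) ≈ 208.65;  relative error ≈ 13.43%.

Directly count primes up to 1530: π(1530) = 241. The PNT approximation gives 1530/ln(1530) ≈ 1530/7.33302 ≈ 208.65. Relative error (π(x) − x/ln(x)) / π(x) ≈ 13.43%; the approximation is known to undercount slightly (Li(x) is a better estimate).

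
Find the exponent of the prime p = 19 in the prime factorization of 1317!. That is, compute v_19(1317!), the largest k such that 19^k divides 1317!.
v_19(1317!) = 72

Legendre's formula: v_p(n!) = Σ_{k ≥ 1} ⌊n / p^k⌋. For p = 19, n = 1317, the terms are:
  ⌊1317/19^1⌋ = ⌊1317/19⌋ = 69
  ⌊1317/19^2⌋ = ⌊1317/361⌋ = 3
(the next term ⌊1317/19^3⌋ = 0, terminating the sum). Summing: v_19(1317!) = 69 + 3 = 72.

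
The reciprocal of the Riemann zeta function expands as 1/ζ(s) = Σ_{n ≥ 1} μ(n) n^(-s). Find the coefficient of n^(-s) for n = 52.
μ(52) = 0

Factor n = 52 = 2^2 · 13. μ(n) = 0 if any exponent ≥ 2 (not squarefree); otherwise μ(n) = (−1)^{ω(n)} where ω(n) is the number of distinct prime factors. Applying: μ(52) = 0.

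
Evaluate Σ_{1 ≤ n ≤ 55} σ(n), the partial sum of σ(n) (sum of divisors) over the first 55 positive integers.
Σ_{n ≤ 55} σ(n) = 2496

Compute σ(n) for each 1 ≤ n ≤ 55: σ(1) = 1, σ(2) = 3, σ(3) = 4, σ(4) = 7, σ(5) = 6, σ(6) = 12, σ(7) = 8, σ(8) = 15, σ(9) = 13, σ(10) = 18, σ(11) = 12, σ(12) = 28, σ(13) = 14, σ(14) = 24, σ(15) = 24, σ(16) = 31, σ(17) = 18, σ(18) = 39, σ(19) = 20, σ(20) = 42, σ(21) = 32, σ(22) = 36, σ(23) = 24, σ(24) = 60, σ(25) = 31, σ(26) = 42, σ(27) = 40, σ(28) = 56, σ(29) = 30, σ(30) = 72, σ(31) = 32, σ(32) = 63, σ(33) = 48, σ(34) = 54, σ(35) = 48, σ(36) = 91, σ(37) = 38, σ(38) = 60, σ(39) = 56, σ(40) = 90, σ(41) = 42, σ(42) = 96, σ(43) = 44, σ(44) = 84, σ(45) = 78, σ(46) = 72, σ(47) = 48, σ(48) = 124, σ(49) = 57, σ(50) = 93, σ(51) = 72, σ(52) = 98, σ(53) = 54, σ(54) = 120, σ(55) = 72. Summing all 55 values: 2496. (Average order: Σ_{n ≤ x} σ(n) ~ (π²/12) x². For x = 55, (π²/12)·55² ≈ 2487.96.)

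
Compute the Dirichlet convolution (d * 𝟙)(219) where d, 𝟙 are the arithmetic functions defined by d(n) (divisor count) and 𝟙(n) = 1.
(d * 𝟙)(219) = 9

Divisors of 219: [1, 3, 73, 219]. For each d | 219:
  d = 1: d(1) · 𝟙(219/1) = 1 · 1 = 1
  d = 3: d(3) · 𝟙(219/3) = 2 · 1 = 2
  d = 73: d(73) · 𝟙(219/73) = 2 · 1 = 2
  d = 219: d(219) · 𝟙(219/219) = 4 · 1 = 4
Summing: (d * 𝟙)(219) = 1 + 2 + 2 + 4 = 9.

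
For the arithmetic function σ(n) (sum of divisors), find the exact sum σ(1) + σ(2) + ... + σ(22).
Σ_{n ≤ 22} σ(n) = 407

Compute σ(n) for each 1 ≤ n ≤ 22: σ(1) = 1, σ(2) = 3, σ(3) = 4, σ(4) = 7, σ(5) = 6, σ(6) = 12, σ(7) = 8, σ(8) = 15, σ(9) = 13, σ(10) = 18, σ(11) = 12, σ(12) = 28, σ(13) = 14, σ(14) = 24, σ(15) = 24, σ(16) = 31, σ(17) = 18, σ(18) = 39, σ(19) = 20, σ(20) = 42, σ(21) = 32, σ(22) = 36. Summing all 22 values: 407. (Average order: Σ_{n ≤ x} σ(n) ~ (π²/12) x². For x = 22, (π²/12)·22² ≈ 398.07.)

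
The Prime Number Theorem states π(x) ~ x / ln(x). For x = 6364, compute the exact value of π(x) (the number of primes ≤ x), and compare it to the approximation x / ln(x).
π(6364) = 829;  x/ln(x) ≈ 726.62;  relative error ≈ 12.35%.

Directly count primes up to 6364: π(6364) = 829. The PNT approximation gives 6364/ln(6364) ≈ 6364/8.75841 ≈ 726.62. Relative error (π(x) − x/ln(x)) / π(x) ≈ 12.35%; the approximation is known to undercount slightly (Li(x) is a better estimate).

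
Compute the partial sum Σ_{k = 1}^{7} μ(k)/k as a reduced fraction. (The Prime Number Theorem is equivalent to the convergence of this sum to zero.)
Σ μ(k)/k = -1/105

Values of μ(k) for 1 ≤ k ≤ 7: μ(1) = 1, μ(2) = -1, μ(3) = -1, μ(5) = -1, μ(6) = 1, μ(7) = -1, with μ = 0 on non-squarefree integers. Summing μ(k)/k for k where μ(k) ≠ 0 gives -1/105 ≈ -0.0095. (PNT ⟺ this sum → 0 as n → ∞.)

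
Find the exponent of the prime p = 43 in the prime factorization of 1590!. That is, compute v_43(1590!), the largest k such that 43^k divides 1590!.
v_43(1590!) = 36

Legendre's formula: v_p(n!) = Σ_{k ≥ 1} ⌊n / p^k⌋. For p = 43, n = 1590, the terms are:
  ⌊1590/43^1⌋ = ⌊1590/43⌋ = 36
(the next term ⌊1590/43^2⌋ = 0, terminating the sum). Summing: v_43(1590!) = 36 = 36.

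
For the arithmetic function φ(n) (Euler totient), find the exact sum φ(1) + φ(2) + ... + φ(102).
Σ_{n ≤ 102} φ(n) = 3176

Compute φ(n) for each 1 ≤ n ≤ 102: φ(1) = 1, φ(2) = 1, φ(3) = 2, φ(4) = 2, φ(5) = 4, φ(6) = 2, φ(7) = 6, φ(8) = 4, φ(9) = 6, φ(10) = 4, φ(11) = 10, φ(12) = 4, φ(13) = 12, φ(14) = 6, φ(15) = 8, φ(16) = 8, φ(17) = 16, φ(18) = 6, φ(19) = 18, φ(20) = 8, φ(21) = 12, φ(22) = 10, φ(23) = 22, φ(24) = 8, φ(25) = 20, φ(26) = 12, φ(27) = 18, φ(28) = 12, φ(29) = 28, φ(30) = 8, φ(31) = 30, φ(32) = 16, φ(33) = 20, φ(34) = 16, φ(35) = 24, φ(36) = 12, φ(37) = 36, φ(38) = 18, φ(39) = 24, φ(40) = 16, φ(41) = 40, φ(42) = 12, φ(43) = 42, φ(44) = 20, φ(45) = 24, φ(46) = 22, φ(47) = 46, φ(48) = 16, φ(49) = 42, φ(50) = 20, φ(51) = 32, φ(52) = 24, φ(53) = 52, φ(54) = 18, φ(55) = 40, φ(56) = 24, φ(57) = 36, φ(58) = 28, φ(59) = 58, φ(60) = 16, φ(61) = 60, φ(62) = 30, φ(63) = 36, φ(64) = 32, φ(65) = 48, φ(66) = 20, φ(67) = 66, φ(68) = 32, φ(69) = 44, φ(70) = 24, φ(71) = 70, φ(72) = 24, φ(73) = 72, φ(74) = 36, φ(75) = 40, φ(76) = 36, φ(77) = 60, φ(78) = 24, φ(79) = 78, φ(80) = 32, φ(81) = 54, φ(82) = 40, φ(83) = 82, φ(84) = 24, φ(85) = 64, φ(86) = 42, φ(87) = 56, φ(88) = 40, φ(89) = 88, φ(90) = 24, φ(91) = 72, φ(92) = 44, φ(93) = 60, φ(94) = 46, φ(95) = 72, φ(96) = 32, φ(97) = 96, φ(98) = 42, φ(99) = 60, φ(100) = 40, φ(101) = 100, φ(102) = 32. Summing all 102 values: 3176. (Average order: Σ_{n ≤ x} φ(n) ~ (3/π²) x². For x = 102, (3/π²)·102² ≈ 3162.44.)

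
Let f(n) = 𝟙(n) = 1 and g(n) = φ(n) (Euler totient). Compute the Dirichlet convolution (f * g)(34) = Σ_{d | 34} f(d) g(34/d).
(𝟙 * φ)(34) = 34

Divisors of 34: [1, 2, 17, 34]. For each d | 34:
  d = 1: 𝟙(1) · φ(34/1) = 1 · 16 = 16
  d = 2: 𝟙(2) · φ(34/2) = 1 · 16 = 16
  d = 17: 𝟙(17) · φ(34/17) = 1 · 1 = 1
  d = 34: 𝟙(34) · φ(34/34) = 1 · 1 = 1
Summing: (𝟙 * φ)(34) = 16 + 16 + 1 + 1 = 34.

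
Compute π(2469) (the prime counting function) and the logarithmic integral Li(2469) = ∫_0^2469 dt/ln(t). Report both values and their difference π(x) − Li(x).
π(2469) = 365;  Li(2469) ≈ 375.64;  π(x) − Li(x) ≈ -10.64.

Direct count of primes ≤ 2469 gives π(2469) = 365. Numerical evaluation of the logarithmic integral gives Li(2469) ≈ 375.64. The difference π(x) − Li(x) ≈ -10.64 is typically negative for small/moderate x (Li(x) overestimates), though Littlewood's theorem shows this sign changes infinitely often.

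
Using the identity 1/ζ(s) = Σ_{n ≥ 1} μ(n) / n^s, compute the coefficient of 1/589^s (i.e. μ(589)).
μ(589) = 1

Factor n = 589 = 19 · 31. μ(n) = 0 if any exponent ≥ 2 (not squarefree); otherwise μ(n) = (−1)^{ω(n)} where ω(n) is the number of distinct prime factors. Applying: μ(589) = 1.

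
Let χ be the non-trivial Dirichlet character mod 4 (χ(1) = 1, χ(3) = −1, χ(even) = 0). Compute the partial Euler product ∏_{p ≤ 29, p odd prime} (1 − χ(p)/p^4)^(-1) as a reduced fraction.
∏ = 2025743556867464796746949565/2048388086956649527369531392

The odd primes p ≤ 29 are [3, 5, 7, 11, 13, 17, 19, 23, 29]. For each, χ(p) = 1 if p ≡ 1 mod 4, χ(p) = −1 if p ≡ 3 mod 4. Taking (1 − χ(p)/p^4)^(-1) = p^4/(p^4 − χ(p)): (1 − (-1)/3^4)^(-1) · (1 − (1)/5^4)^(-1) · (1 − (-1)/7^4)^(-1) · (1 − (-1)/11^4)^(-1) · (1 − (1)/13^4)^(-1) · (1 − (1)/17^4)^(-1) · (1 − (-1)/19^4)^(-1) · (1 − (-1)/23^4)^(-1) · (1 − (1)/29^4)^(-1) = 2025743556867464796746949565/2048388086956649527369531392.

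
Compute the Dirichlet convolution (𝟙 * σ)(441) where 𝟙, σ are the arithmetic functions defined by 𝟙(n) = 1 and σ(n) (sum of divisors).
(𝟙 * σ)(441) = 1188

Divisors of 441: [1, 3, 7, 9, 21, 49, 63, 147, 441]. For each d | 441:
  d = 1: 𝟙(1) · σ(441/1) = 1 · 741 = 741
  d = 3: 𝟙(3) · σ(441/3) = 1 · 228 = 228
  d = 7: 𝟙(7) · σ(441/7) = 1 · 104 = 104
  d = 9: 𝟙(9) · σ(441/9) = 1 · 57 = 57
  d = 21: 𝟙(21) · σ(441/21) = 1 · 32 = 32
  d = 49: 𝟙(49) · σ(441/49) = 1 · 13 = 13
  d = 63: 𝟙(63) · σ(441/63) = 1 · 8 = 8
  d = 147: 𝟙(147) · σ(441/147) = 1 · 4 = 4
  d = 441: 𝟙(441) · σ(441/441) = 1 · 1 = 1
Summing: (𝟙 * σ)(441) = 741 + 228 + 104 + 57 + 32 + 13 + 8 + 4 + 1 = 1188.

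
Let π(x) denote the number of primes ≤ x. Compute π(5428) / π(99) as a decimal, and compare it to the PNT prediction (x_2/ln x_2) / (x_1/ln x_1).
π(5428)/π(99) = 716/25 ≈ 28.6400;  PNT prediction ≈ 29.2979.

π(99) = 25 and π(5428) = 716, so π(5428)/π(99) ≈ 28.6400. The PNT-predicted ratio is (5428/ln(5428)) / (99/ln(99)) ≈ 29.2979. The two agree to within a few percent, as expected.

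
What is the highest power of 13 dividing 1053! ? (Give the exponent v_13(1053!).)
v_13(1053!) = 87

Legendre's formula: v_p(n!) = Σ_{k ≥ 1} ⌊n / p^k⌋. For p = 13, n = 1053, the terms are:
  ⌊1053/13^1⌋ = ⌊1053/13⌋ = 81
  ⌊1053/13^2⌋ = ⌊1053/169⌋ = 6
(the next term ⌊1053/13^3⌋ = 0, terminating the sum). Summing: v_13(1053!) = 81 + 6 = 87.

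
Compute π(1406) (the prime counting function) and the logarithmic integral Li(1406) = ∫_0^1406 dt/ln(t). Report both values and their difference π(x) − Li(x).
π(1406) = 222;  Li(1406) ≈ 234.90;  π(x) − Li(x) ≈ -12.90.

Direct count of primes ≤ 1406 gives π(1406) = 222. Numerical evaluation of the logarithmic integral gives Li(1406) ≈ 234.90. The difference π(x) − Li(x) ≈ -12.90 is typically negative for small/moderate x (Li(x) overestimates), though Littlewood's theorem shows this sign changes infinitely often.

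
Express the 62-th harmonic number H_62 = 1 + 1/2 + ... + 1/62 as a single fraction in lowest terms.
H_62 = 928551009361054917576341971/197044480683803711251893600

Direct summation: H_62 = 1 + 1/2 + ... + 1/62. The least common denominator is lcm(1, ..., 62) = 591133442051411133755680800; over this denominator the numerator is 591133442051411133755680800 + 295566721025705566877840400 + 197044480683803711251893600 + 147783360512852783438920200 + 118226688410282226751136160 + 98522240341901855625946800 + 84447634578773019107954400 + 73891680256426391719460100 + 65681493561267903750631200 + 59113344205141113375568080 + 53739403822855557614152800 + 49261120170950927812973400 + 45471803234723933365821600 + 42223817289386509553977200 + 39408896136760742250378720 + 36945840128213195859730050 + 34772555414788890220922400 + 32840746780633951875315600 + 31112286423758480723983200 + 29556672102570556687784040 + 28149211526257673035984800 + 26869701911427778807076400 + 25701454002235266685029600 + 24630560085475463906486700 + 23645337682056445350227232 + 22735901617361966682910800 + 21893831187089301250210400 + 21111908644693254776988600 + 20383911794876245991575200 + 19704448068380371125189360 + 19068820711335843024376800 + 18472920064106597929865025 + 17913134607618519204717600 + 17386277707394445110461200 + 16889526915754603821590880 + 16420373390316975937657800 + 15976579514903003615018400 + 15556143211879240361991600 + 15157267744907977788607200 + 14778336051285278343892020 + 14417888830522222774528800 + 14074605763128836517992400 + 13747289350032817064085600 + 13434850955713889403538200 + 13136298712253580750126240 + 12850727001117633342514800 + 12577307277689598590546400 + 12315280042737731953243350 + 12063947796967574158279200 + 11822668841028222675113616 + 11590851804929630073640800 + 11367950808680983341455400 + 11153461170781342146333600 + 10946915593544650625105200 + 10747880764571111522830560 + 10555954322346627388494300 + 10370762141252826907994400 + 10191955897438122995787600 + 10019210882227307351791200 + 9852224034190185562594680 + 9690712164777231700912800 + 9534410355667921512188400 = 2785653028083164752729025913, so H_62 = 2785653028083164752729025913/591133442051411133755680800; reducing by gcd(2785653028083164752729025913, 591133442051411133755680800) = 3 gives 928551009361054917576341971/197044480683803711251893600 ≈ 4.71239. (The PNT-adjacent estimate ln(62) + γ ≈ 4.70435 matches within O(1/n).)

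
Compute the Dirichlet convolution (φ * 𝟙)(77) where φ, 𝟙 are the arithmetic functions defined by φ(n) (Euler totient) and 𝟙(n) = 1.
(φ * 𝟙)(77) = 77

Divisors of 77: [1, 7, 11, 77]. For each d | 77:
  d = 1: φ(1) · 𝟙(77/1) = 1 · 1 = 1
  d = 7: φ(7) · 𝟙(77/7) = 6 · 1 = 6
  d = 11: φ(11) · 𝟙(77/11) = 10 · 1 = 10
  d = 77: φ(77) · 𝟙(77/77) = 60 · 1 = 60
Summing: (φ * 𝟙)(77) = 1 + 6 + 10 + 60 = 77.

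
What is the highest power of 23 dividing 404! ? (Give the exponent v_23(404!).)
v_23(404!) = 17

Legendre's formula: v_p(n!) = Σ_{k ≥ 1} ⌊n / p^k⌋. For p = 23, n = 404, the terms are:
  ⌊404/23^1⌋ = ⌊404/23⌋ = 17
(the next term ⌊404/23^2⌋ = 0, terminating the sum). Summing: v_23(404!) = 17 = 17.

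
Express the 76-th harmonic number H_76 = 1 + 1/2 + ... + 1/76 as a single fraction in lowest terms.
H_76 = 672559662384108370412072783887333/136851726813476721146087646859200

Direct summation: H_76 = 1 + 1/2 + ... + 1/76. The least common denominator is lcm(1, ..., 76) = 410555180440430163438262940577600; over this denominator the numerator is 410555180440430163438262940577600 + 205277590220215081719131470288800 + 136851726813476721146087646859200 + 102638795110107540859565735144400 + 82111036088086032687652588115520 + 68425863406738360573043823429600 + 58650740062918594776894705796800 + 51319397555053770429782867572200 + 45617242271158907048695882286400 + 41055518044043016343826294057760 + 37323198221857287585296630961600 + 34212931703369180286521911714800 + 31581167726186935649097149275200 + 29325370031459297388447352898400 + 27370345362695344229217529371840 + 25659698777526885214891433786100 + 24150304731790009614015467092800 + 22808621135579453524347941143200 + 21608167391601587549382260030400 + 20527759022021508171913147028880 + 19550246687639531592298235265600 + 18661599110928643792648315480800 + 17850225236540441888620127851200 + 17106465851684590143260955857400 + 16422207217617206537530517623104 + 15790583863093467824548574637600 + 15205747423719635682898627428800 + 14662685015729648694223676449200 + 14157075187601040118560791054400 + 13685172681347672114608764685920 + 13243715498078392368976223889600 + 12829849388763442607445716893050 + 12441066073952429195098876987200 + 12075152365895004807007733546400 + 11730148012583718955378941159360 + 11404310567789726762173970571600 + 11096085957849463876709809204800 + 10804083695800793774691130015200 + 10527055908728978549699049758400 + 10263879511010754085956573514440 + 10013540986351955205811291233600 + 9775123343819765796149117632800 + 9547794893963492172982859083200 + 9330799555464321896324157740400 + 9123448454231781409739176457280 + 8925112618270220944310063925600 + 8735216605115535392303466820800 + 8553232925842295071630477928700 + 8378677151845513539556386542400 + 8211103608808603268765258811552 + 8050101577263336538005155697600 + 7895291931546733912274287318800 + 7746324159253399310155904539200 + 7602873711859817841449313714400 + 7464639644371457517059326192320 + 7331342507864824347111838224600 + 7202722463867195849794086676800 + 7078537593800520059280395527200 + 6958562380346273956580727806400 + 6842586340673836057304382342960 + 6730412794105412515381359681600 + 6621857749039196184488111944800 + 6516748895879843864099411755200 + 6414924694381721303722858446525 + 6316233545237387129819429855040 + 6220533036976214597549438493600 + 6127689260304927812511387172800 + 6037576182947502403503866773200 + 5950075078846813962873375950400 + 5865074006291859477689470579680 + 5782467330146903710398069585600 + 5702155283894863381086985285800 + 5624043567677125526551547131200 + 5548042978924731938354904602400 + 5474069072539068845843505874368 + 5402041847900396887345565007600 = 2017678987152325111236218351661999, so H_76 = 2017678987152325111236218351661999/410555180440430163438262940577600; reducing by gcd(2017678987152325111236218351661999, 410555180440430163438262940577600) = 3 gives 672559662384108370412072783887333/136851726813476721146087646859200 ≈ 4.91451. (The PNT-adjacent estimate ln(76) + γ ≈ 4.90795 matches within O(1/n).)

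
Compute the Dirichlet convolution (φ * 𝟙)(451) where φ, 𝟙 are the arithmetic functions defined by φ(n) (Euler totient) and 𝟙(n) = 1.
(φ * 𝟙)(451) = 451

Divisors of 451: [1, 11, 41, 451]. For each d | 451:
  d = 1: φ(1) · 𝟙(451/1) = 1 · 1 = 1
  d = 11: φ(11) · 𝟙(451/11) = 10 · 1 = 10
  d = 41: φ(41) · 𝟙(451/41) = 40 · 1 = 40
  d = 451: φ(451) · 𝟙(451/451) = 400 · 1 = 400
Summing: (φ * 𝟙)(451) = 1 + 10 + 40 + 400 = 451.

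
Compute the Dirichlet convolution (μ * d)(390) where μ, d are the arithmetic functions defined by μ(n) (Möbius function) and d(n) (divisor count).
(μ * d)(390) = 1

Divisors of 390: [1, 2, 3, 5, 6, 10, 13, 15, 26, 30, 39, 65, 78, 130, 195, 390]. For each d | 390:
  d = 1: μ(1) · d(390/1) = 1 · 16 = 16
  d = 2: μ(2) · d(390/2) = -1 · 8 = -8
  d = 3: μ(3) · d(390/3) = -1 · 8 = -8
  d = 5: μ(5) · d(390/5) = -1 · 8 = -8
  d = 6: μ(6) · d(390/6) = 1 · 4 = 4
  d = 10: μ(10) · d(390/10) = 1 · 4 = 4
  d = 13: μ(13) · d(390/13) = -1 · 8 = -8
  d = 15: μ(15) · d(390/15) = 1 · 4 = 4
  d = 26: μ(26) · d(390/26) = 1 · 4 = 4
  d = 30: μ(30) · d(390/30) = -1 · 2 = -2
  d = 39: μ(39) · d(390/39) = 1 · 4 = 4
  d = 65: μ(65) · d(390/65) = 1 · 4 = 4
  d = 78: μ(78) · d(390/78) = -1 · 2 = -2
  d = 130: μ(130) · d(390/130) = -1 · 2 = -2
  d = 195: μ(195) · d(390/195) = -1 · 2 = -2
  d = 390: μ(390) · d(390/390) = 1 · 1 = 1
Summing: (μ * d)(390) = 16 + -8 + -8 + -8 + 4 + 4 + -8 + 4 + 4 + -2 + 4 + 4 + -2 + -2 + -2 + 1 = 1.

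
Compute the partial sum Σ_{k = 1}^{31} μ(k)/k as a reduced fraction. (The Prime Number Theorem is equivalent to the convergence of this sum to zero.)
Σ μ(k)/k = -4193929329/66853496710

Values of μ(k) for 1 ≤ k ≤ 31: μ(1) = 1, μ(2) = -1, μ(3) = -1, μ(5) = -1, μ(6) = 1, μ(7) = -1, μ(10) = 1, μ(11) = -1, μ(13) = -1, μ(14) = 1, μ(15) = 1, μ(17) = -1, μ(19) = -1, μ(21) = 1, μ(22) = 1, μ(23) = -1, μ(26) = 1, μ(29) = -1, μ(30) = -1, μ(31) = -1, with μ = 0 on non-squarefree integers. Summing μ(k)/k for k where μ(k) ≠ 0 gives -4193929329/66853496710 ≈ -0.0627. (PNT ⟺ this sum → 0 as n → ∞.)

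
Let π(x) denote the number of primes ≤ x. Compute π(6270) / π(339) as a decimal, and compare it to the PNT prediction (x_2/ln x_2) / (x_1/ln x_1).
π(6270)/π(339) = 815/68 ≈ 11.9853;  PNT prediction ≈ 12.3240.

π(339) = 68 and π(6270) = 815, so π(6270)/π(339) ≈ 11.9853. The PNT-predicted ratio is (6270/ln(6270)) / (339/ln(339)) ≈ 12.3240. The two agree to within a few percent, as expected.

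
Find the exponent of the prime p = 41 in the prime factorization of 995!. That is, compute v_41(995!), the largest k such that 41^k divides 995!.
v_41(995!) = 24

Legendre's formula: v_p(n!) = Σ_{k ≥ 1} ⌊n / p^k⌋. For p = 41, n = 995, the terms are:
  ⌊995/41^1⌋ = ⌊995/41⌋ = 24
(the next term ⌊995/41^2⌋ = 0, terminating the sum). Summing: v_41(995!) = 24 = 24.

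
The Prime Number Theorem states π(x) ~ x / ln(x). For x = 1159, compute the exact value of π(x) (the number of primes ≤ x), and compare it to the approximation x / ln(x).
π(1159) = 191;  x/ln(x) ≈ 164.27;  relative error ≈ 13.99%.

Directly count primes up to 1159: π(1159) = 191. The PNT approximation gives 1159/ln(1159) ≈ 1159/7.05531 ≈ 164.27. Relative error (π(x) − x/ln(x)) / π(x) ≈ 13.99%; the approximation is known to undercount slightly (Li(x) is a better estimate).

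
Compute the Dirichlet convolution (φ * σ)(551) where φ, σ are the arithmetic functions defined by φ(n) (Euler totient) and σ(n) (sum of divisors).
(φ * σ)(551) = 2204

Divisors of 551: [1, 19, 29, 551]. For each d | 551:
  d = 1: φ(1) · σ(551/1) = 1 · 600 = 600
  d = 19: φ(19) · σ(551/19) = 18 · 30 = 540
  d = 29: φ(29) · σ(551/29) = 28 · 20 = 560
  d = 551: φ(551) · σ(551/551) = 504 · 1 = 504
Summing: (φ * σ)(551) = 600 + 540 + 560 + 504 = 2204.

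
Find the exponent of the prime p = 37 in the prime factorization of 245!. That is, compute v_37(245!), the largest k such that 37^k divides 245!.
v_37(245!) = 6

Legendre's formula: v_p(n!) = Σ_{k ≥ 1} ⌊n / p^k⌋. For p = 37, n = 245, the terms are:
  ⌊245/37^1⌋ = ⌊245/37⌋ = 6
(the next term ⌊245/37^2⌋ = 0, terminating the sum). Summing: v_37(245!) = 6 = 6.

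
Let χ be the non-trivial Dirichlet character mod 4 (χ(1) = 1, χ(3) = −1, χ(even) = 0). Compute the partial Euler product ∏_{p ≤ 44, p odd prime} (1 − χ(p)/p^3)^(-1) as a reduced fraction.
∏ = 53382899586415799670070183783895/55093305095879233542015487574016

The odd primes p ≤ 44 are [3, 5, 7, 11, 13, 17, 19, 23, 29, 31, 37, 41, 43]. For each, χ(p) = 1 if p ≡ 1 mod 4, χ(p) = −1 if p ≡ 3 mod 4. Taking (1 − χ(p)/p^3)^(-1) = p^3/(p^3 − χ(p)): (1 − (-1)/3^3)^(-1) · (1 − (1)/5^3)^(-1) · (1 − (-1)/7^3)^(-1) · (1 − (-1)/11^3)^(-1) · (1 − (1)/13^3)^(-1) · (1 − (1)/17^3)^(-1) · (1 − (-1)/19^3)^(-1) · (1 − (-1)/23^3)^(-1) · (1 − (1)/29^3)^(-1) · (1 − (-1)/31^3)^(-1) · (1 − (1)/37^3)^(-1) · (1 − (1)/41^3)^(-1) · (1 − (-1)/43^3)^(-1) = 53382899586415799670070183783895/55093305095879233542015487574016.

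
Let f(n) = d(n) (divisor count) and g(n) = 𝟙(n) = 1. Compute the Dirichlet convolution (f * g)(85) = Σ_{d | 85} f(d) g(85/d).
(d * 𝟙)(85) = 9

Divisors of 85: [1, 5, 17, 85]. For each d | 85:
  d = 1: d(1) · 𝟙(85/1) = 1 · 1 = 1
  d = 5: d(5) · 𝟙(85/5) = 2 · 1 = 2
  d = 17: d(17) · 𝟙(85/17) = 2 · 1 = 2
  d = 85: d(85) · 𝟙(85/85) = 4 · 1 = 4
Summing: (d * 𝟙)(85) = 1 + 2 + 2 + 4 = 9.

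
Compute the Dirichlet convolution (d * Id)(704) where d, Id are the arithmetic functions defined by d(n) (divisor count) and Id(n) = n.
(d * Id)(704) = 3211

Divisors of 704: [1, 2, 4, 8, 11, 16, 22, 32, 44, 64, 88, 176, 352, 704]. For each d | 704:
  d = 1: d(1) · Id(704/1) = 1 · 704 = 704
  d = 2: d(2) · Id(704/2) = 2 · 352 = 704
  d = 4: d(4) · Id(704/4) = 3 · 176 = 528
  d = 8: d(8) · Id(704/8) = 4 · 88 = 352
  d = 11: d(11) · Id(704/11) = 2 · 64 = 128
  d = 16: d(16) · Id(704/16) = 5 · 44 = 220
  d = 22: d(22) · Id(704/22) = 4 · 32 = 128
  d = 32: d(32) · Id(704/32) = 6 · 22 = 132
  d = 44: d(44) · Id(704/44) = 6 · 16 = 96
  d = 64: d(64) · Id(704/64) = 7 · 11 = 77
  d = 88: d(88) · Id(704/88) = 8 · 8 = 64
  d = 176: d(176) · Id(704/176) = 10 · 4 = 40
  d = 352: d(352) · Id(704/352) = 12 · 2 = 24
  d = 704: d(704) · Id(704/704) = 14 · 1 = 14
Summing: (d * Id)(704) = 704 + 704 + 528 + 352 + 128 + 220 + 128 + 132 + 96 + 77 + 64 + 40 + 24 + 14 = 3211.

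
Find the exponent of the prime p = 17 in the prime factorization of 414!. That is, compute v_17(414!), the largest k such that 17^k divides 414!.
v_17(414!) = 25

Legendre's formula: v_p(n!) = Σ_{k ≥ 1} ⌊n / p^k⌋. For p = 17, n = 414, the terms are:
  ⌊414/17^1⌋ = ⌊414/17⌋ = 24
  ⌊414/17^2⌋ = ⌊414/289⌋ = 1
(the next term ⌊414/17^3⌋ = 0, terminating the sum). Summing: v_17(414!) = 24 + 1 = 25.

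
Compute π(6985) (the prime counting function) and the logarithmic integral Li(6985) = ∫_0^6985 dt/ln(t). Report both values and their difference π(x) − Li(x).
π(6985) = 898;  Li(6985) ≈ 912.64;  π(x) − Li(x) ≈ -14.64.

Direct count of primes ≤ 6985 gives π(6985) = 898. Numerical evaluation of the logarithmic integral gives Li(6985) ≈ 912.64. The difference π(x) − Li(x) ≈ -14.64 is typically negative for small/moderate x (Li(x) overestimates), though Littlewood's theorem shows this sign changes infinitely often.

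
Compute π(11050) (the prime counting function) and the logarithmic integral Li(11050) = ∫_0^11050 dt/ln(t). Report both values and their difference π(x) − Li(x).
π(11050) = 1338;  Li(11050) ≈ 1359.52;  π(x) − Li(x) ≈ -21.52.

Direct count of primes ≤ 11050 gives π(11050) = 1338. Numerical evaluation of the logarithmic integral gives Li(11050) ≈ 1359.52. The difference π(x) − Li(x) ≈ -21.52 is typically negative for small/moderate x (Li(x) overestimates), though Littlewood's theorem shows this sign changes infinitely often.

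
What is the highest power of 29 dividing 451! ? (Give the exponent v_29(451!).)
v_29(451!) = 15

Legendre's formula: v_p(n!) = Σ_{k ≥ 1} ⌊n / p^k⌋. For p = 29, n = 451, the terms are:
  ⌊451/29^1⌋ = ⌊451/29⌋ = 15
(the next term ⌊451/29^2⌋ = 0, terminating the sum). Summing: v_29(451!) = 15 = 15.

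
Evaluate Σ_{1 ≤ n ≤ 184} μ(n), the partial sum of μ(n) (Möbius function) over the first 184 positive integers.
Σ_{n ≤ 184} μ(n) = -4

Compute μ(n) for each 1 ≤ n ≤ 184: μ(1) = 1, μ(2) = -1, μ(3) = -1, μ(4) = 0, μ(5) = -1, μ(6) = 1, μ(7) = -1, μ(8) = 0, μ(9) = 0, μ(10) = 1, μ(11) = -1, μ(12) = 0, μ(13) = -1, μ(14) = 1, μ(15) = 1, μ(16) = 0, μ(17) = -1, μ(18) = 0, μ(19) = -1, μ(20) = 0, μ(21) = 1, μ(22) = 1, μ(23) = -1, μ(24) = 0, μ(25) = 0, μ(26) = 1, μ(27) = 0, μ(28) = 0, μ(29) = -1, μ(30) = -1, μ(31) = -1, μ(32) = 0, μ(33) = 1, μ(34) = 1, μ(35) = 1, μ(36) = 0, μ(37) = -1, μ(38) = 1, μ(39) = 1, μ(40) = 0, μ(41) = -1, μ(42) = -1, μ(43) = -1, μ(44) = 0, μ(45) = 0, μ(46) = 1, μ(47) = -1, μ(48) = 0, μ(49) = 0, μ(50) = 0, μ(51) = 1, μ(52) = 0, μ(53) = -1, μ(54) = 0, μ(55) = 1, μ(56) = 0, μ(57) = 1, μ(58) = 1, μ(59) = -1, μ(60) = 0, μ(61) = -1, μ(62) = 1, μ(63) = 0, μ(64) = 0, μ(65) = 1, μ(66) = -1, μ(67) = -1, μ(68) = 0, μ(69) = 1, μ(70) = -1, μ(71) = -1, μ(72) = 0, μ(73) = -1, μ(74) = 1, μ(75) = 0, μ(76) = 0, μ(77) = 1, μ(78) = -1, μ(79) = -1, μ(80) = 0, μ(81) = 0, μ(82) = 1, μ(83) = -1, μ(84) = 0, μ(85) = 1, μ(86) = 1, μ(87) = 1, μ(88) = 0, μ(89) = -1, μ(90) = 0, μ(91) = 1, μ(92) = 0, μ(93) = 1, μ(94) = 1, μ(95) = 1, μ(96) = 0, μ(97) = -1, μ(98) = 0, μ(99) = 0, μ(100) = 0, μ(101) = -1, μ(102) = -1, μ(103) = -1, μ(104) = 0, μ(105) = -1, μ(106) = 1, μ(107) = -1, μ(108) = 0, μ(109) = -1, μ(110) = -1, μ(111) = 1, μ(112) = 0, μ(113) = -1, μ(114) = -1, μ(115) = 1, μ(116) = 0, μ(117) = 0, μ(118) = 1, μ(119) = 1, μ(120) = 0, μ(121) = 0, μ(122) = 1, μ(123) = 1, μ(124) = 0, μ(125) = 0, μ(126) = 0, μ(127) = -1, μ(128) = 0, μ(129) = 1, μ(130) = -1, μ(131) = -1, μ(132) = 0, μ(133) = 1, μ(134) = 1, μ(135) = 0, μ(136) = 0, μ(137) = -1, μ(138) = -1, μ(139) = -1, μ(140) = 0, μ(141) = 1, μ(142) = 1, μ(143) = 1, μ(144) = 0, μ(145) = 1, μ(146) = 1, μ(147) = 0, μ(148) = 0, μ(149) = -1, μ(150) = 0, μ(151) = -1, μ(152) = 0, μ(153) = 0, μ(154) = -1, μ(155) = 1, μ(156) = 0, μ(157) = -1, μ(158) = 1, μ(159) = 1, μ(160) = 0, μ(161) = 1, μ(162) = 0, μ(163) = -1, μ(164) = 0, μ(165) = -1, μ(166) = 1, μ(167) = -1, μ(168) = 0, μ(169) = 0, μ(170) = -1, μ(171) = 0, μ(172) = 0, μ(173) = -1, μ(174) = -1, μ(175) = 0, μ(176) = 0, μ(177) = 1, μ(178) = 1, μ(179) = -1, μ(180) = 0, μ(181) = -1, μ(182) = -1, μ(183) = 1, μ(184) = 0. Summing all 184 values: -4. (Mertens function M(x) = Σ_{n ≤ x} μ(n); on average M(x) should be small (PNT ⟺ M(x) = o(x)).)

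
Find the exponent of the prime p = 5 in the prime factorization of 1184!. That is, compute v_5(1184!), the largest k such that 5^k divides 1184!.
v_5(1184!) = 293

Legendre's formula: v_p(n!) = Σ_{k ≥ 1} ⌊n / p^k⌋. For p = 5, n = 1184, the terms are:
  ⌊1184/5^1⌋ = ⌊1184/5⌋ = 236
  ⌊1184/5^2⌋ = ⌊1184/25⌋ = 47
  ⌊1184/5^3⌋ = ⌊1184/125⌋ = 9
  ⌊1184/5^4⌋ = ⌊1184/625⌋ = 1
(the next term ⌊1184/5^5⌋ = 0, terminating the sum). Summing: v_5(1184!) = 236 + 47 + 9 + 1 = 293.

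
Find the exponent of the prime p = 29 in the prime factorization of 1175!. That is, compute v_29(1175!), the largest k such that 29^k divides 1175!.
v_29(1175!) = 41

Legendre's formula: v_p(n!) = Σ_{k ≥ 1} ⌊n / p^k⌋. For p = 29, n = 1175, the terms are:
  ⌊1175/29^1⌋ = ⌊1175/29⌋ = 40
  ⌊1175/29^2⌋ = ⌊1175/841⌋ = 1
(the next term ⌊1175/29^3⌋ = 0, terminating the sum). Summing: v_29(1175!) = 40 + 1 = 41.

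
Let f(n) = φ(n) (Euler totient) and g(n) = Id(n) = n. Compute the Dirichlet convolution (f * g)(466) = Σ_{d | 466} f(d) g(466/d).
(φ * Id)(466) = 1395

Divisors of 466: [1, 2, 233, 466]. For each d | 466:
  d = 1: φ(1) · Id(466/1) = 1 · 466 = 466
  d = 2: φ(2) · Id(466/2) = 1 · 233 = 233
  d = 233: φ(233) · Id(466/233) = 232 · 2 = 464
  d = 466: φ(466) · Id(466/466) = 232 · 1 = 232
Summing: (φ * Id)(466) = 466 + 233 + 464 + 232 = 1395.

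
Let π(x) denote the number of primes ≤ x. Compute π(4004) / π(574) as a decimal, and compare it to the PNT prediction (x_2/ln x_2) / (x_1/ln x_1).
π(4004)/π(574) = 552/105 ≈ 5.2571;  PNT prediction ≈ 5.3422.

π(574) = 105 and π(4004) = 552, so π(4004)/π(574) ≈ 5.2571. The PNT-predicted ratio is (4004/ln(4004)) / (574/ln(574)) ≈ 5.3422. The two agree to within a few percent, as expected.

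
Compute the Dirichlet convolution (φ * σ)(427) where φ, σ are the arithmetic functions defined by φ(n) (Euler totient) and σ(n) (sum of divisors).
(φ * σ)(427) = 1708

Divisors of 427: [1, 7, 61, 427]. For each d | 427:
  d = 1: φ(1) · σ(427/1) = 1 · 496 = 496
  d = 7: φ(7) · σ(427/7) = 6 · 62 = 372
  d = 61: φ(61) · σ(427/61) = 60 · 8 = 480
  d = 427: φ(427) · σ(427/427) = 360 · 1 = 360
Summing: (φ * σ)(427) = 496 + 372 + 480 + 360 = 1708.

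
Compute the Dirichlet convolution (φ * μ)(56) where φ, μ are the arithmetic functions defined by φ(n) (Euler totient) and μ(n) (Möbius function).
(φ * μ)(56) = 10

Divisors of 56: [1, 2, 4, 7, 8, 14, 28, 56]. For each d | 56:
  d = 1: φ(1) · μ(56/1) = 1 · 0 = 0
  d = 2: φ(2) · μ(56/2) = 1 · 0 = 0
  d = 4: φ(4) · μ(56/4) = 2 · 1 = 2
  d = 7: φ(7) · μ(56/7) = 6 · 0 = 0
  d = 8: φ(8) · μ(56/8) = 4 · -1 = -4
  d = 14: φ(14) · μ(56/14) = 6 · 0 = 0
  d = 28: φ(28) · μ(56/28) = 12 · -1 = -12
  d = 56: φ(56) · μ(56/56) = 24 · 1 = 24
Summing: (φ * μ)(56) = 0 + 0 + 2 + 0 + -4 + 0 + -12 + 24 = 10.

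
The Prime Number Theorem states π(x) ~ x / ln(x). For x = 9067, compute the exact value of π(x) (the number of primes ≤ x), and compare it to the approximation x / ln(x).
π(9067) = 1127;  x/ln(x) ≈ 995.02;  relative error ≈ 11.71%.

Directly count primes up to 9067: π(9067) = 1127. The PNT approximation gives 9067/ln(9067) ≈ 9067/9.11240 ≈ 995.02. Relative error (π(x) − x/ln(x)) / π(x) ≈ 11.71%; the approximation is known to undercount slightly (Li(x) is a better estimate).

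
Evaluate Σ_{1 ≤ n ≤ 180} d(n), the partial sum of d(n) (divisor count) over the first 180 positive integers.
Σ_{n ≤ 180} d(n) = 971

Compute d(n) for each 1 ≤ n ≤ 180: d(1) = 1, d(2) = 2, d(3) = 2, d(4) = 3, d(5) = 2, d(6) = 4, d(7) = 2, d(8) = 4, d(9) = 3, d(10) = 4, d(11) = 2, d(12) = 6, d(13) = 2, d(14) = 4, d(15) = 4, d(16) = 5, d(17) = 2, d(18) = 6, d(19) = 2, d(20) = 6, d(21) = 4, d(22) = 4, d(23) = 2, d(24) = 8, d(25) = 3, d(26) = 4, d(27) = 4, d(28) = 6, d(29) = 2, d(30) = 8, d(31) = 2, d(32) = 6, d(33) = 4, d(34) = 4, d(35) = 4, d(36) = 9, d(37) = 2, d(38) = 4, d(39) = 4, d(40) = 8, d(41) = 2, d(42) = 8, d(43) = 2, d(44) = 6, d(45) = 6, d(46) = 4, d(47) = 2, d(48) = 10, d(49) = 3, d(50) = 6, d(51) = 4, d(52) = 6, d(53) = 2, d(54) = 8, d(55) = 4, d(56) = 8, d(57) = 4, d(58) = 4, d(59) = 2, d(60) = 12, d(61) = 2, d(62) = 4, d(63) = 6, d(64) = 7, d(65) = 4, d(66) = 8, d(67) = 2, d(68) = 6, d(69) = 4, d(70) = 8, d(71) = 2, d(72) = 12, d(73) = 2, d(74) = 4, d(75) = 6, d(76) = 6, d(77) = 4, d(78) = 8, d(79) = 2, d(80) = 10, d(81) = 5, d(82) = 4, d(83) = 2, d(84) = 12, d(85) = 4, d(86) = 4, d(87) = 4, d(88) = 8, d(89) = 2, d(90) = 12, d(91) = 4, d(92) = 6, d(93) = 4, d(94) = 4, d(95) = 4, d(96) = 12, d(97) = 2, d(98) = 6, d(99) = 6, d(100) = 9, d(101) = 2, d(102) = 8, d(103) = 2, d(104) = 8, d(105) = 8, d(106) = 4, d(107) = 2, d(108) = 12, d(109) = 2, d(110) = 8, d(111) = 4, d(112) = 10, d(113) = 2, d(114) = 8, d(115) = 4, d(116) = 6, d(117) = 6, d(118) = 4, d(119) = 4, d(120) = 16, d(121) = 3, d(122) = 4, d(123) = 4, d(124) = 6, d(125) = 4, d(126) = 12, d(127) = 2, d(128) = 8, d(129) = 4, d(130) = 8, d(131) = 2, d(132) = 12, d(133) = 4, d(134) = 4, d(135) = 8, d(136) = 8, d(137) = 2, d(138) = 8, d(139) = 2, d(140) = 12, d(141) = 4, d(142) = 4, d(143) = 4, d(144) = 15, d(145) = 4, d(146) = 4, d(147) = 6, d(148) = 6, d(149) = 2, d(150) = 12, d(151) = 2, d(152) = 8, d(153) = 6, d(154) = 8, d(155) = 4, d(156) = 12, d(157) = 2, d(158) = 4, d(159) = 4, d(160) = 12, d(161) = 4, d(162) = 10, d(163) = 2, d(164) = 6, d(165) = 8, d(166) = 4, d(167) = 2, d(168) = 16, d(169) = 3, d(170) = 8, d(171) = 6, d(172) = 6, d(173) = 2, d(174) = 8, d(175) = 6, d(176) = 10, d(177) = 4, d(178) = 4, d(179) = 2, d(180) = 18. Summing all 180 values: 971. (Dirichlet's divisor formula: Σ_{n ≤ x} d(n) = x ln(x) + (2γ − 1) x + O(√x). For x = 180, the asymptotic estimate is ≈ 962.53.)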